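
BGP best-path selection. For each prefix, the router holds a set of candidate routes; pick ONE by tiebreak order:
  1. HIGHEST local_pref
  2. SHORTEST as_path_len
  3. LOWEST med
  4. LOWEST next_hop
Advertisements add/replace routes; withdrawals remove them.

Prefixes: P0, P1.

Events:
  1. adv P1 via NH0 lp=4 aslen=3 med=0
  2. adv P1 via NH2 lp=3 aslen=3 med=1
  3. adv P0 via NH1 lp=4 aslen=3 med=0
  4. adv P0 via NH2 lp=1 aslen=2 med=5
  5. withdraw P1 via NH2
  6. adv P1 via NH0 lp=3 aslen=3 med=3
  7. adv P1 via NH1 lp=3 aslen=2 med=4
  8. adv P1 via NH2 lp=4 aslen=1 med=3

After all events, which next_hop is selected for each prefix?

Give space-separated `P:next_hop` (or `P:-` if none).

Op 1: best P0=- P1=NH0
Op 2: best P0=- P1=NH0
Op 3: best P0=NH1 P1=NH0
Op 4: best P0=NH1 P1=NH0
Op 5: best P0=NH1 P1=NH0
Op 6: best P0=NH1 P1=NH0
Op 7: best P0=NH1 P1=NH1
Op 8: best P0=NH1 P1=NH2

Answer: P0:NH1 P1:NH2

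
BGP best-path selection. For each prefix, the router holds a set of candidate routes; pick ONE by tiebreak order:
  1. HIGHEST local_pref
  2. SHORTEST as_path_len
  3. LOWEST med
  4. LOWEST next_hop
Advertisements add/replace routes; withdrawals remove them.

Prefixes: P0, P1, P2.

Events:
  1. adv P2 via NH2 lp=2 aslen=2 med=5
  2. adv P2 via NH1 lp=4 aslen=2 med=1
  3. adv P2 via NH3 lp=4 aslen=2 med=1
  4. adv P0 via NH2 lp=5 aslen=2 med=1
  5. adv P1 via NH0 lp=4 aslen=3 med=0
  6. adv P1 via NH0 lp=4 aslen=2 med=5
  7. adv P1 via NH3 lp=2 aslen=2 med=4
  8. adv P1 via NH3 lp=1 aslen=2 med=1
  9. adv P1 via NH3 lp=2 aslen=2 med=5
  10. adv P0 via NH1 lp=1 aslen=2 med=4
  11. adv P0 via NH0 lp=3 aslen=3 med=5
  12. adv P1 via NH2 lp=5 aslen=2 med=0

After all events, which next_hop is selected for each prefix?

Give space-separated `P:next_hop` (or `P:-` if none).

Answer: P0:NH2 P1:NH2 P2:NH1

Derivation:
Op 1: best P0=- P1=- P2=NH2
Op 2: best P0=- P1=- P2=NH1
Op 3: best P0=- P1=- P2=NH1
Op 4: best P0=NH2 P1=- P2=NH1
Op 5: best P0=NH2 P1=NH0 P2=NH1
Op 6: best P0=NH2 P1=NH0 P2=NH1
Op 7: best P0=NH2 P1=NH0 P2=NH1
Op 8: best P0=NH2 P1=NH0 P2=NH1
Op 9: best P0=NH2 P1=NH0 P2=NH1
Op 10: best P0=NH2 P1=NH0 P2=NH1
Op 11: best P0=NH2 P1=NH0 P2=NH1
Op 12: best P0=NH2 P1=NH2 P2=NH1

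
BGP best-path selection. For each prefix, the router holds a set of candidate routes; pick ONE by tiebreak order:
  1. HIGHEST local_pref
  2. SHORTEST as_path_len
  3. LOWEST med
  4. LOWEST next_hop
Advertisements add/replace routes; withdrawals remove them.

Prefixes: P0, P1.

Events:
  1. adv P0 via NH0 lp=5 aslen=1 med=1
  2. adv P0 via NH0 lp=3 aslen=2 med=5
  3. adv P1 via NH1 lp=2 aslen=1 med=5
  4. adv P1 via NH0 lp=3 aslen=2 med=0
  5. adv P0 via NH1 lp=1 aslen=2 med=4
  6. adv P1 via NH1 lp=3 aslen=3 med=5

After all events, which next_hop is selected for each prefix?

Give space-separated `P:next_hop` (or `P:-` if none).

Answer: P0:NH0 P1:NH0

Derivation:
Op 1: best P0=NH0 P1=-
Op 2: best P0=NH0 P1=-
Op 3: best P0=NH0 P1=NH1
Op 4: best P0=NH0 P1=NH0
Op 5: best P0=NH0 P1=NH0
Op 6: best P0=NH0 P1=NH0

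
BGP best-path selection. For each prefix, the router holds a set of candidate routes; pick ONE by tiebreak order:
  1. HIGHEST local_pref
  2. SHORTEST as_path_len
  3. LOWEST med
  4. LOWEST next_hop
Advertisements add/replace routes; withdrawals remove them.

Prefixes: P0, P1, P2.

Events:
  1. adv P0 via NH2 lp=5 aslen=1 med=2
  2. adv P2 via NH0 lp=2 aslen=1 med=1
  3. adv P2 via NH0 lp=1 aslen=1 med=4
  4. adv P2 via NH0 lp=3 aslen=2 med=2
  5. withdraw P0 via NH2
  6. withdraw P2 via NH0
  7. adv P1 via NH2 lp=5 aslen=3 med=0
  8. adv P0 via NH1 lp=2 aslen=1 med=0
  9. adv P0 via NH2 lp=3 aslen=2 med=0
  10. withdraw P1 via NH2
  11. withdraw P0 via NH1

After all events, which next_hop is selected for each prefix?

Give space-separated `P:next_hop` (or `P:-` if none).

Answer: P0:NH2 P1:- P2:-

Derivation:
Op 1: best P0=NH2 P1=- P2=-
Op 2: best P0=NH2 P1=- P2=NH0
Op 3: best P0=NH2 P1=- P2=NH0
Op 4: best P0=NH2 P1=- P2=NH0
Op 5: best P0=- P1=- P2=NH0
Op 6: best P0=- P1=- P2=-
Op 7: best P0=- P1=NH2 P2=-
Op 8: best P0=NH1 P1=NH2 P2=-
Op 9: best P0=NH2 P1=NH2 P2=-
Op 10: best P0=NH2 P1=- P2=-
Op 11: best P0=NH2 P1=- P2=-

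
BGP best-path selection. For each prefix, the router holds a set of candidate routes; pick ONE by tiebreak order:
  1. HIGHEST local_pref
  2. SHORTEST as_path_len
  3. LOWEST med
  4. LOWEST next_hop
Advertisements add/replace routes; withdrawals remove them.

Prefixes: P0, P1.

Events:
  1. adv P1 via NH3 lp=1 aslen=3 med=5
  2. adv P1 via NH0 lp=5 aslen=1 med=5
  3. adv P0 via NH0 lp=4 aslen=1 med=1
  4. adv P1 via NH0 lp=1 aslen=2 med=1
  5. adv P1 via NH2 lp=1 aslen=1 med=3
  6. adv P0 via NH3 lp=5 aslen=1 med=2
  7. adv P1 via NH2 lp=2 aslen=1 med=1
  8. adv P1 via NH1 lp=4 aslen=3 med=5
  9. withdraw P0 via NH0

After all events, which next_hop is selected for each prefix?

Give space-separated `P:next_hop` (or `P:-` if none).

Op 1: best P0=- P1=NH3
Op 2: best P0=- P1=NH0
Op 3: best P0=NH0 P1=NH0
Op 4: best P0=NH0 P1=NH0
Op 5: best P0=NH0 P1=NH2
Op 6: best P0=NH3 P1=NH2
Op 7: best P0=NH3 P1=NH2
Op 8: best P0=NH3 P1=NH1
Op 9: best P0=NH3 P1=NH1

Answer: P0:NH3 P1:NH1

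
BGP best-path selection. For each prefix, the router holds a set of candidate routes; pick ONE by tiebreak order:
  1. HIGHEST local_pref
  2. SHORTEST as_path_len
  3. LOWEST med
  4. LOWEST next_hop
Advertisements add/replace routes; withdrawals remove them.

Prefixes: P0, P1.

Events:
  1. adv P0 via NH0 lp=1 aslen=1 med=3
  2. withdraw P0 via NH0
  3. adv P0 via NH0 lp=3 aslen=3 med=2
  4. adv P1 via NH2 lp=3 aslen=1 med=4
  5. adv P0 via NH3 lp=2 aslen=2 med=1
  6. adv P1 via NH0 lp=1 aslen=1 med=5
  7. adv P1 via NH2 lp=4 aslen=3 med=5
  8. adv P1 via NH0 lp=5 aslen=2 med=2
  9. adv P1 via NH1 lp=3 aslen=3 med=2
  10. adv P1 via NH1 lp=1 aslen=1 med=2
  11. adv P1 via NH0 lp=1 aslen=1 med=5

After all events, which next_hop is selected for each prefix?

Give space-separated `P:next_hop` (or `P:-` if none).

Answer: P0:NH0 P1:NH2

Derivation:
Op 1: best P0=NH0 P1=-
Op 2: best P0=- P1=-
Op 3: best P0=NH0 P1=-
Op 4: best P0=NH0 P1=NH2
Op 5: best P0=NH0 P1=NH2
Op 6: best P0=NH0 P1=NH2
Op 7: best P0=NH0 P1=NH2
Op 8: best P0=NH0 P1=NH0
Op 9: best P0=NH0 P1=NH0
Op 10: best P0=NH0 P1=NH0
Op 11: best P0=NH0 P1=NH2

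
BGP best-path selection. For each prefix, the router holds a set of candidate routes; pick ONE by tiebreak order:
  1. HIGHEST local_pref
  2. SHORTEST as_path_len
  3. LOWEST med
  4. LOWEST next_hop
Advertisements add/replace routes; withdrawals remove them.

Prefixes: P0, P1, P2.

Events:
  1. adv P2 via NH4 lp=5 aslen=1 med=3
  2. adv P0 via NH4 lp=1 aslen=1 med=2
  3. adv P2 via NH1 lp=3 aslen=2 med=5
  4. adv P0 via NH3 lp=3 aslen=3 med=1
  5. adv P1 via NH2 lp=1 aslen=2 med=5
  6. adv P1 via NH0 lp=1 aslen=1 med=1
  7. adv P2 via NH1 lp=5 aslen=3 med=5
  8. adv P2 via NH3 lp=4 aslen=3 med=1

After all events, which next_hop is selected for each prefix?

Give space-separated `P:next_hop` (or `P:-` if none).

Op 1: best P0=- P1=- P2=NH4
Op 2: best P0=NH4 P1=- P2=NH4
Op 3: best P0=NH4 P1=- P2=NH4
Op 4: best P0=NH3 P1=- P2=NH4
Op 5: best P0=NH3 P1=NH2 P2=NH4
Op 6: best P0=NH3 P1=NH0 P2=NH4
Op 7: best P0=NH3 P1=NH0 P2=NH4
Op 8: best P0=NH3 P1=NH0 P2=NH4

Answer: P0:NH3 P1:NH0 P2:NH4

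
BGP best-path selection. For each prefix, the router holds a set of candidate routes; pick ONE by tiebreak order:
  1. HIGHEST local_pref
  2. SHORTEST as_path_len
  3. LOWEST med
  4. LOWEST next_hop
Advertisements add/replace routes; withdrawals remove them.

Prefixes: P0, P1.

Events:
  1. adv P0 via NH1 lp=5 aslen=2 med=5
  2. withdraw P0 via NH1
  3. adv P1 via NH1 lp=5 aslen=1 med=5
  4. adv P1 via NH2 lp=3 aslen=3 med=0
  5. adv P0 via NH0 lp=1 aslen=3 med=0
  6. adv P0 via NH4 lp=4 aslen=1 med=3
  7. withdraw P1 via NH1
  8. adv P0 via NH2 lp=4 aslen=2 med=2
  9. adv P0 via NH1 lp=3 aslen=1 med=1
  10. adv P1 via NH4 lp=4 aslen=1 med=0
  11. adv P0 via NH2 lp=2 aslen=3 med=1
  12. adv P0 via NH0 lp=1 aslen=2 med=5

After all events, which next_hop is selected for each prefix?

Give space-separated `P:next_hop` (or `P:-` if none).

Op 1: best P0=NH1 P1=-
Op 2: best P0=- P1=-
Op 3: best P0=- P1=NH1
Op 4: best P0=- P1=NH1
Op 5: best P0=NH0 P1=NH1
Op 6: best P0=NH4 P1=NH1
Op 7: best P0=NH4 P1=NH2
Op 8: best P0=NH4 P1=NH2
Op 9: best P0=NH4 P1=NH2
Op 10: best P0=NH4 P1=NH4
Op 11: best P0=NH4 P1=NH4
Op 12: best P0=NH4 P1=NH4

Answer: P0:NH4 P1:NH4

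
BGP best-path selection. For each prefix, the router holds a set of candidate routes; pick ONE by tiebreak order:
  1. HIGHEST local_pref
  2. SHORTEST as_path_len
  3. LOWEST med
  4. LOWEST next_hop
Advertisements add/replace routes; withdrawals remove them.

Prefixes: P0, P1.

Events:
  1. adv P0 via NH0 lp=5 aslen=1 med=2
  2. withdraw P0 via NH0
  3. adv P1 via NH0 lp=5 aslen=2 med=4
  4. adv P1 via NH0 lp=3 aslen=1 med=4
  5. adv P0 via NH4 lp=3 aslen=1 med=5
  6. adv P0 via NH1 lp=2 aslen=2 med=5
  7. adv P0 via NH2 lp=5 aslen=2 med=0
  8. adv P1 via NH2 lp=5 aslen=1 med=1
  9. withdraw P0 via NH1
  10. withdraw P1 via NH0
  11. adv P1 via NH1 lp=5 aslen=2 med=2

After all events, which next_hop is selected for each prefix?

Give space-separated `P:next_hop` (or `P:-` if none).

Answer: P0:NH2 P1:NH2

Derivation:
Op 1: best P0=NH0 P1=-
Op 2: best P0=- P1=-
Op 3: best P0=- P1=NH0
Op 4: best P0=- P1=NH0
Op 5: best P0=NH4 P1=NH0
Op 6: best P0=NH4 P1=NH0
Op 7: best P0=NH2 P1=NH0
Op 8: best P0=NH2 P1=NH2
Op 9: best P0=NH2 P1=NH2
Op 10: best P0=NH2 P1=NH2
Op 11: best P0=NH2 P1=NH2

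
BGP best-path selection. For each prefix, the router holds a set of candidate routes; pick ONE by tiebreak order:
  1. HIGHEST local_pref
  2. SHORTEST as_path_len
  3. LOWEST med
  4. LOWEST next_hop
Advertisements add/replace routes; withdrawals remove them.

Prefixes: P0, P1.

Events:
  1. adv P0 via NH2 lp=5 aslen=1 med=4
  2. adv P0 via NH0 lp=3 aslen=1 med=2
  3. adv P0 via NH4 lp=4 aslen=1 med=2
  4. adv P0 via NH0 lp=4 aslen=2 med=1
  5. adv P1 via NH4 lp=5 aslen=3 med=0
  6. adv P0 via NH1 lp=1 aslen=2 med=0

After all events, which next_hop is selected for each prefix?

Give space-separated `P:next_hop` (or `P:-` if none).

Answer: P0:NH2 P1:NH4

Derivation:
Op 1: best P0=NH2 P1=-
Op 2: best P0=NH2 P1=-
Op 3: best P0=NH2 P1=-
Op 4: best P0=NH2 P1=-
Op 5: best P0=NH2 P1=NH4
Op 6: best P0=NH2 P1=NH4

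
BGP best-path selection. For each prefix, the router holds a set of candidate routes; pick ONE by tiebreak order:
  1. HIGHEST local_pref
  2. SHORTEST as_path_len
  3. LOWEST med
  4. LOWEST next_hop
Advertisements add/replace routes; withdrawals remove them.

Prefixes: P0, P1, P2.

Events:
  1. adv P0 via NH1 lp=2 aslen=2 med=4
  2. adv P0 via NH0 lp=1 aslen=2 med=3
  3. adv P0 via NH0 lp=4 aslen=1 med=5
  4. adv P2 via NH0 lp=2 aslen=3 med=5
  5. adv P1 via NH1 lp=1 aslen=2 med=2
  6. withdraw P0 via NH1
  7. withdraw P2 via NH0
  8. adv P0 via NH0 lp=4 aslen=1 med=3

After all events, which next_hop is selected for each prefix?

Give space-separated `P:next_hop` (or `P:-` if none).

Op 1: best P0=NH1 P1=- P2=-
Op 2: best P0=NH1 P1=- P2=-
Op 3: best P0=NH0 P1=- P2=-
Op 4: best P0=NH0 P1=- P2=NH0
Op 5: best P0=NH0 P1=NH1 P2=NH0
Op 6: best P0=NH0 P1=NH1 P2=NH0
Op 7: best P0=NH0 P1=NH1 P2=-
Op 8: best P0=NH0 P1=NH1 P2=-

Answer: P0:NH0 P1:NH1 P2:-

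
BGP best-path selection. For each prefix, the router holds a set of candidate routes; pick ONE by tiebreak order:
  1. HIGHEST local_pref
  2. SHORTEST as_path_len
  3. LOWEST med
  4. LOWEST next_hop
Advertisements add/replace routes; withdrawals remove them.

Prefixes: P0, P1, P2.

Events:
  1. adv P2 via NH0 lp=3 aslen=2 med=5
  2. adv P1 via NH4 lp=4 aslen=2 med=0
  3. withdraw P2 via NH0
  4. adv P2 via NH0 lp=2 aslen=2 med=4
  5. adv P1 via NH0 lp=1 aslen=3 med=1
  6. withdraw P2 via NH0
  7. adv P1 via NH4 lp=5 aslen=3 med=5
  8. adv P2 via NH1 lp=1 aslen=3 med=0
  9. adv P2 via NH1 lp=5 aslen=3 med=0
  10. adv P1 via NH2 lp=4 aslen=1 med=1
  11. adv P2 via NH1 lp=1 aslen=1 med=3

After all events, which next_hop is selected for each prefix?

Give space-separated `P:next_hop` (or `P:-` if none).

Answer: P0:- P1:NH4 P2:NH1

Derivation:
Op 1: best P0=- P1=- P2=NH0
Op 2: best P0=- P1=NH4 P2=NH0
Op 3: best P0=- P1=NH4 P2=-
Op 4: best P0=- P1=NH4 P2=NH0
Op 5: best P0=- P1=NH4 P2=NH0
Op 6: best P0=- P1=NH4 P2=-
Op 7: best P0=- P1=NH4 P2=-
Op 8: best P0=- P1=NH4 P2=NH1
Op 9: best P0=- P1=NH4 P2=NH1
Op 10: best P0=- P1=NH4 P2=NH1
Op 11: best P0=- P1=NH4 P2=NH1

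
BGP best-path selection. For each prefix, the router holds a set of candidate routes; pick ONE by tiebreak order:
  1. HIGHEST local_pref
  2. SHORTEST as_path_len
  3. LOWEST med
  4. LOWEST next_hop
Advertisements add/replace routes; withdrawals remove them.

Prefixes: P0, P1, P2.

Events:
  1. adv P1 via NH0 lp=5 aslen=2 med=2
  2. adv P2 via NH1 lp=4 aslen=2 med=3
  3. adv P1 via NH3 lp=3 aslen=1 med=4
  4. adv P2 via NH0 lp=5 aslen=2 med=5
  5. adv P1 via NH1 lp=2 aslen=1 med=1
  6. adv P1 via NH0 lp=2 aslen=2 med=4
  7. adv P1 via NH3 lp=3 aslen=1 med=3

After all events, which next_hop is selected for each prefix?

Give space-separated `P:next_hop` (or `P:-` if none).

Answer: P0:- P1:NH3 P2:NH0

Derivation:
Op 1: best P0=- P1=NH0 P2=-
Op 2: best P0=- P1=NH0 P2=NH1
Op 3: best P0=- P1=NH0 P2=NH1
Op 4: best P0=- P1=NH0 P2=NH0
Op 5: best P0=- P1=NH0 P2=NH0
Op 6: best P0=- P1=NH3 P2=NH0
Op 7: best P0=- P1=NH3 P2=NH0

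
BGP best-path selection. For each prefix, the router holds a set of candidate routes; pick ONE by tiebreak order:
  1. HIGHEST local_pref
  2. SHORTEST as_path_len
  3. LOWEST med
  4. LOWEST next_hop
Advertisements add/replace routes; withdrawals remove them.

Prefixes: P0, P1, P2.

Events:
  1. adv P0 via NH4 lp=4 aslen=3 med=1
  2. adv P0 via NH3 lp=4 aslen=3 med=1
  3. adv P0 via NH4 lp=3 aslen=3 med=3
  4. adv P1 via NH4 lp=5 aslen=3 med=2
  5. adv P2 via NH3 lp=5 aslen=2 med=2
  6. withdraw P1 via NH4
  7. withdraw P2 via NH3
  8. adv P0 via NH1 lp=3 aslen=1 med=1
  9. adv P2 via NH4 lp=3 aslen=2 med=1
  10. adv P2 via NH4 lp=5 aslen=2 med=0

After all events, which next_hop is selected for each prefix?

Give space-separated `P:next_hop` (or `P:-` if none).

Op 1: best P0=NH4 P1=- P2=-
Op 2: best P0=NH3 P1=- P2=-
Op 3: best P0=NH3 P1=- P2=-
Op 4: best P0=NH3 P1=NH4 P2=-
Op 5: best P0=NH3 P1=NH4 P2=NH3
Op 6: best P0=NH3 P1=- P2=NH3
Op 7: best P0=NH3 P1=- P2=-
Op 8: best P0=NH3 P1=- P2=-
Op 9: best P0=NH3 P1=- P2=NH4
Op 10: best P0=NH3 P1=- P2=NH4

Answer: P0:NH3 P1:- P2:NH4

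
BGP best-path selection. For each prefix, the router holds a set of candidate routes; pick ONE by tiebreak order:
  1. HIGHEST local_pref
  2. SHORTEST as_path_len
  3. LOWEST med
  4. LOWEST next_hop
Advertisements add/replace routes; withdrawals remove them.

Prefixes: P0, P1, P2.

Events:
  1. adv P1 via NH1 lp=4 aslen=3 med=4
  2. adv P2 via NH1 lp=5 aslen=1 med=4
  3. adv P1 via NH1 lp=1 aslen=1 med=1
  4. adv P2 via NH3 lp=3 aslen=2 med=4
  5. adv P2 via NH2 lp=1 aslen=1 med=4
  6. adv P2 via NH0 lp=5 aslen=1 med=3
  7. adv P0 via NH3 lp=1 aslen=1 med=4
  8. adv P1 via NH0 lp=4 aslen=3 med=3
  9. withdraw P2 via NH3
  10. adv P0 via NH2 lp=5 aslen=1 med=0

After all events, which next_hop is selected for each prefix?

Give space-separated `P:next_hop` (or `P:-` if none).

Answer: P0:NH2 P1:NH0 P2:NH0

Derivation:
Op 1: best P0=- P1=NH1 P2=-
Op 2: best P0=- P1=NH1 P2=NH1
Op 3: best P0=- P1=NH1 P2=NH1
Op 4: best P0=- P1=NH1 P2=NH1
Op 5: best P0=- P1=NH1 P2=NH1
Op 6: best P0=- P1=NH1 P2=NH0
Op 7: best P0=NH3 P1=NH1 P2=NH0
Op 8: best P0=NH3 P1=NH0 P2=NH0
Op 9: best P0=NH3 P1=NH0 P2=NH0
Op 10: best P0=NH2 P1=NH0 P2=NH0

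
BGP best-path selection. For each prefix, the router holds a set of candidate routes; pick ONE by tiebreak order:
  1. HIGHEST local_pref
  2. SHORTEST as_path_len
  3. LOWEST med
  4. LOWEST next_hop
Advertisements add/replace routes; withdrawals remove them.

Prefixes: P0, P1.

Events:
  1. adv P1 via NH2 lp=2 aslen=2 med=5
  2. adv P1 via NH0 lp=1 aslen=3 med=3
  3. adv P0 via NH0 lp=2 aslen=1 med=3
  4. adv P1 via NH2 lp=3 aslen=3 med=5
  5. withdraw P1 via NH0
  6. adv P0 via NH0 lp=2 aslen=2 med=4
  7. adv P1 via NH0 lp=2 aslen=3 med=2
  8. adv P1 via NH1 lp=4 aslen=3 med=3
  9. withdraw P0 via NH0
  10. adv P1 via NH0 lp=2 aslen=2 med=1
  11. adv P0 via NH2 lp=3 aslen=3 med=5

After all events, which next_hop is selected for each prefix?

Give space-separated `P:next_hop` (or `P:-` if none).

Op 1: best P0=- P1=NH2
Op 2: best P0=- P1=NH2
Op 3: best P0=NH0 P1=NH2
Op 4: best P0=NH0 P1=NH2
Op 5: best P0=NH0 P1=NH2
Op 6: best P0=NH0 P1=NH2
Op 7: best P0=NH0 P1=NH2
Op 8: best P0=NH0 P1=NH1
Op 9: best P0=- P1=NH1
Op 10: best P0=- P1=NH1
Op 11: best P0=NH2 P1=NH1

Answer: P0:NH2 P1:NH1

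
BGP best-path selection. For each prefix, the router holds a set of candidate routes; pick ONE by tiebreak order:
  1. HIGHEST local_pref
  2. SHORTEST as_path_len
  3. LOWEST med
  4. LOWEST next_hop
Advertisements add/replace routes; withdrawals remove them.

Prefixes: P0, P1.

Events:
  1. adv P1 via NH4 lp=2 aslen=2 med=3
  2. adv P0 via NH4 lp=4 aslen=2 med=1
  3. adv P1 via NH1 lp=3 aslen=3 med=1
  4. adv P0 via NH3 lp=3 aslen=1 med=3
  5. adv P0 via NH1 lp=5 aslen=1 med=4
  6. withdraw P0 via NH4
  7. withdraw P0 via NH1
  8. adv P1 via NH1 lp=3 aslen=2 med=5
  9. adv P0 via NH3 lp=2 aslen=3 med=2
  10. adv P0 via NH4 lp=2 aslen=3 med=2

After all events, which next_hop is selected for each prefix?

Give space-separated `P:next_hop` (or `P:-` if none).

Answer: P0:NH3 P1:NH1

Derivation:
Op 1: best P0=- P1=NH4
Op 2: best P0=NH4 P1=NH4
Op 3: best P0=NH4 P1=NH1
Op 4: best P0=NH4 P1=NH1
Op 5: best P0=NH1 P1=NH1
Op 6: best P0=NH1 P1=NH1
Op 7: best P0=NH3 P1=NH1
Op 8: best P0=NH3 P1=NH1
Op 9: best P0=NH3 P1=NH1
Op 10: best P0=NH3 P1=NH1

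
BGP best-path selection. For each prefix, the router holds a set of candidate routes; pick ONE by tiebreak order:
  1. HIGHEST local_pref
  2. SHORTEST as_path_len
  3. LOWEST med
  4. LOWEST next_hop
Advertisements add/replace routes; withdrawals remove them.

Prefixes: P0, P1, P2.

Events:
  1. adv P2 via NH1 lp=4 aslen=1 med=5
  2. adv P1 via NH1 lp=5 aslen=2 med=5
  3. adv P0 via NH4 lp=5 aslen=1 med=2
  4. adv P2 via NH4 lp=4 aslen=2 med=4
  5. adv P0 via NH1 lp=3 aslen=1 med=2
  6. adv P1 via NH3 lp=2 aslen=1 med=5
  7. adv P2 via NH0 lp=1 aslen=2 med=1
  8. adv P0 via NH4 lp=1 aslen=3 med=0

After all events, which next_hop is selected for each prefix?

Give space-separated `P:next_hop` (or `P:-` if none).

Op 1: best P0=- P1=- P2=NH1
Op 2: best P0=- P1=NH1 P2=NH1
Op 3: best P0=NH4 P1=NH1 P2=NH1
Op 4: best P0=NH4 P1=NH1 P2=NH1
Op 5: best P0=NH4 P1=NH1 P2=NH1
Op 6: best P0=NH4 P1=NH1 P2=NH1
Op 7: best P0=NH4 P1=NH1 P2=NH1
Op 8: best P0=NH1 P1=NH1 P2=NH1

Answer: P0:NH1 P1:NH1 P2:NH1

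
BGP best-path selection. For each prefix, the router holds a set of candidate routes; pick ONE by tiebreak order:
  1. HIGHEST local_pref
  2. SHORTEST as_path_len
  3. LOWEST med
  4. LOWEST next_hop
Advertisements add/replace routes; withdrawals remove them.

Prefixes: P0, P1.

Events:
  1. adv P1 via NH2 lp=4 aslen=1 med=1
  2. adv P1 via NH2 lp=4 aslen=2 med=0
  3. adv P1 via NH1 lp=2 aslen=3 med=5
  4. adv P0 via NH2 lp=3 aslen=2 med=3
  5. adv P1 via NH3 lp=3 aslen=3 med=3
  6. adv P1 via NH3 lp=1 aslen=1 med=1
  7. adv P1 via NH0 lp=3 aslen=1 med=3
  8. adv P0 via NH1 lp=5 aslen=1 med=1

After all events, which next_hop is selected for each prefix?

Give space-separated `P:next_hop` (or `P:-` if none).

Answer: P0:NH1 P1:NH2

Derivation:
Op 1: best P0=- P1=NH2
Op 2: best P0=- P1=NH2
Op 3: best P0=- P1=NH2
Op 4: best P0=NH2 P1=NH2
Op 5: best P0=NH2 P1=NH2
Op 6: best P0=NH2 P1=NH2
Op 7: best P0=NH2 P1=NH2
Op 8: best P0=NH1 P1=NH2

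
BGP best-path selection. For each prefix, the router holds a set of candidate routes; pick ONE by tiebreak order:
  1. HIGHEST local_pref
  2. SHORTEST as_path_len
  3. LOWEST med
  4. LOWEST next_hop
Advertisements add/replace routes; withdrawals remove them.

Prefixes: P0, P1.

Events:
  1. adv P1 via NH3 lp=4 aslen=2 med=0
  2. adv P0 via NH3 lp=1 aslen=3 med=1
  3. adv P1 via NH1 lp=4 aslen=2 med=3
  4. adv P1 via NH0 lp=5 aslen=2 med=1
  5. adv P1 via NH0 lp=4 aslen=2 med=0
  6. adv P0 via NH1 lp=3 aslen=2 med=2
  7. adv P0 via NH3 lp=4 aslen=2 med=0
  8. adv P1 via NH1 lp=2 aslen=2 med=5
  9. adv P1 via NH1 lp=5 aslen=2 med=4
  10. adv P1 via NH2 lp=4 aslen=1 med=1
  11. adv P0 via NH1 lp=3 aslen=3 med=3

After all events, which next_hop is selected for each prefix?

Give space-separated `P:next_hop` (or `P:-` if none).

Op 1: best P0=- P1=NH3
Op 2: best P0=NH3 P1=NH3
Op 3: best P0=NH3 P1=NH3
Op 4: best P0=NH3 P1=NH0
Op 5: best P0=NH3 P1=NH0
Op 6: best P0=NH1 P1=NH0
Op 7: best P0=NH3 P1=NH0
Op 8: best P0=NH3 P1=NH0
Op 9: best P0=NH3 P1=NH1
Op 10: best P0=NH3 P1=NH1
Op 11: best P0=NH3 P1=NH1

Answer: P0:NH3 P1:NH1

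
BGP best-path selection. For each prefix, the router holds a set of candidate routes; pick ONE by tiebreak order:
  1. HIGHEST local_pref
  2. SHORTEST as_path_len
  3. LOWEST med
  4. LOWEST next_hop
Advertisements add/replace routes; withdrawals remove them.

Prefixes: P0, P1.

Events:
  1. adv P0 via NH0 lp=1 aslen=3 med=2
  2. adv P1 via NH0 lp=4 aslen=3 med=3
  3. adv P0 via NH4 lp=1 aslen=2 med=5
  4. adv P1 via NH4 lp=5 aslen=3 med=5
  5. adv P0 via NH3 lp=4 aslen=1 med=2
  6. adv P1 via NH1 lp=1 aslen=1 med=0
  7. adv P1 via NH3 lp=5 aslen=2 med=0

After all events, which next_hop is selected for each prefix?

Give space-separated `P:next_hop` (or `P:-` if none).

Op 1: best P0=NH0 P1=-
Op 2: best P0=NH0 P1=NH0
Op 3: best P0=NH4 P1=NH0
Op 4: best P0=NH4 P1=NH4
Op 5: best P0=NH3 P1=NH4
Op 6: best P0=NH3 P1=NH4
Op 7: best P0=NH3 P1=NH3

Answer: P0:NH3 P1:NH3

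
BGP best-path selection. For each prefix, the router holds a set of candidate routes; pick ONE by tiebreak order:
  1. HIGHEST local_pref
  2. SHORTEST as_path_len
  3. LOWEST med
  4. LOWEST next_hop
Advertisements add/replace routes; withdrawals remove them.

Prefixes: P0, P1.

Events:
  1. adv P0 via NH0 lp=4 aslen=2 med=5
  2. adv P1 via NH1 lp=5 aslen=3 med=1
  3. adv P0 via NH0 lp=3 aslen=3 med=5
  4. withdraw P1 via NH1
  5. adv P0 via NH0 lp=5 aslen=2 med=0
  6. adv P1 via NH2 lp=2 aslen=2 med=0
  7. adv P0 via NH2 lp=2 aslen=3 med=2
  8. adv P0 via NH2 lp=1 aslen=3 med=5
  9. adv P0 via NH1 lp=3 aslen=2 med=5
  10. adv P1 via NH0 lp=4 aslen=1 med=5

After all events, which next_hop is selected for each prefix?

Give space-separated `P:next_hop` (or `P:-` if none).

Answer: P0:NH0 P1:NH0

Derivation:
Op 1: best P0=NH0 P1=-
Op 2: best P0=NH0 P1=NH1
Op 3: best P0=NH0 P1=NH1
Op 4: best P0=NH0 P1=-
Op 5: best P0=NH0 P1=-
Op 6: best P0=NH0 P1=NH2
Op 7: best P0=NH0 P1=NH2
Op 8: best P0=NH0 P1=NH2
Op 9: best P0=NH0 P1=NH2
Op 10: best P0=NH0 P1=NH0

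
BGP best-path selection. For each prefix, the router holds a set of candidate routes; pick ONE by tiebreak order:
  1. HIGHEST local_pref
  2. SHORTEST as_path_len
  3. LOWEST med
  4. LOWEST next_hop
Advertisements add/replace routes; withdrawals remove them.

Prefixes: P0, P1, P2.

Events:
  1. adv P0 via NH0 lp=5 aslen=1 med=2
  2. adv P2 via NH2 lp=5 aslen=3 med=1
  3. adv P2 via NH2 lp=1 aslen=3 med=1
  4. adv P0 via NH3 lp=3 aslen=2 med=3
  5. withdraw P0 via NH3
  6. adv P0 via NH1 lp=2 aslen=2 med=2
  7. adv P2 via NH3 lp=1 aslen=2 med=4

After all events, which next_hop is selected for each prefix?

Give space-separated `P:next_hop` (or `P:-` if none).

Op 1: best P0=NH0 P1=- P2=-
Op 2: best P0=NH0 P1=- P2=NH2
Op 3: best P0=NH0 P1=- P2=NH2
Op 4: best P0=NH0 P1=- P2=NH2
Op 5: best P0=NH0 P1=- P2=NH2
Op 6: best P0=NH0 P1=- P2=NH2
Op 7: best P0=NH0 P1=- P2=NH3

Answer: P0:NH0 P1:- P2:NH3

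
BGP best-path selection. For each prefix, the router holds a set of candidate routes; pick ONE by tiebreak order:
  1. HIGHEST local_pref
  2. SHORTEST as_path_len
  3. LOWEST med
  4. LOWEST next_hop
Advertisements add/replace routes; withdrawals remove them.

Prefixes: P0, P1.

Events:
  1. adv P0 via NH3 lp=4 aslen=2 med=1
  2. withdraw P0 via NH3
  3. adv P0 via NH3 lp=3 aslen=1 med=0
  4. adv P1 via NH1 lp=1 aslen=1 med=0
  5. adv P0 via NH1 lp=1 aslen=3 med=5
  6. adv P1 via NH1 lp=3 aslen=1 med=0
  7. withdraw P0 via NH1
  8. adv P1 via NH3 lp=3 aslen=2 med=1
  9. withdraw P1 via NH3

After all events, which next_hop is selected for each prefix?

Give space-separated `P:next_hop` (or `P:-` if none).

Answer: P0:NH3 P1:NH1

Derivation:
Op 1: best P0=NH3 P1=-
Op 2: best P0=- P1=-
Op 3: best P0=NH3 P1=-
Op 4: best P0=NH3 P1=NH1
Op 5: best P0=NH3 P1=NH1
Op 6: best P0=NH3 P1=NH1
Op 7: best P0=NH3 P1=NH1
Op 8: best P0=NH3 P1=NH1
Op 9: best P0=NH3 P1=NH1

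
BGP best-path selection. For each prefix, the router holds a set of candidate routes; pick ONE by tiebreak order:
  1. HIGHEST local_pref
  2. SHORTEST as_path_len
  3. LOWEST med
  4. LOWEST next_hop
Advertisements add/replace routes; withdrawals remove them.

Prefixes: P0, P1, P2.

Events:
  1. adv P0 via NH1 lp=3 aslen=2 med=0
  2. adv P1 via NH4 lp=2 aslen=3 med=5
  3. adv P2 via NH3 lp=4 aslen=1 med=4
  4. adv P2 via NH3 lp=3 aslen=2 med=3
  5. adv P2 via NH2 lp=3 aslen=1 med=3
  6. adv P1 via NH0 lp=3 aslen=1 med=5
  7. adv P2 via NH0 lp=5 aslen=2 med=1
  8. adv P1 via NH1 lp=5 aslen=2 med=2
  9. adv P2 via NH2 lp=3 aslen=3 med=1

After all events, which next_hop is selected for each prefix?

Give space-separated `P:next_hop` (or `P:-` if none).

Op 1: best P0=NH1 P1=- P2=-
Op 2: best P0=NH1 P1=NH4 P2=-
Op 3: best P0=NH1 P1=NH4 P2=NH3
Op 4: best P0=NH1 P1=NH4 P2=NH3
Op 5: best P0=NH1 P1=NH4 P2=NH2
Op 6: best P0=NH1 P1=NH0 P2=NH2
Op 7: best P0=NH1 P1=NH0 P2=NH0
Op 8: best P0=NH1 P1=NH1 P2=NH0
Op 9: best P0=NH1 P1=NH1 P2=NH0

Answer: P0:NH1 P1:NH1 P2:NH0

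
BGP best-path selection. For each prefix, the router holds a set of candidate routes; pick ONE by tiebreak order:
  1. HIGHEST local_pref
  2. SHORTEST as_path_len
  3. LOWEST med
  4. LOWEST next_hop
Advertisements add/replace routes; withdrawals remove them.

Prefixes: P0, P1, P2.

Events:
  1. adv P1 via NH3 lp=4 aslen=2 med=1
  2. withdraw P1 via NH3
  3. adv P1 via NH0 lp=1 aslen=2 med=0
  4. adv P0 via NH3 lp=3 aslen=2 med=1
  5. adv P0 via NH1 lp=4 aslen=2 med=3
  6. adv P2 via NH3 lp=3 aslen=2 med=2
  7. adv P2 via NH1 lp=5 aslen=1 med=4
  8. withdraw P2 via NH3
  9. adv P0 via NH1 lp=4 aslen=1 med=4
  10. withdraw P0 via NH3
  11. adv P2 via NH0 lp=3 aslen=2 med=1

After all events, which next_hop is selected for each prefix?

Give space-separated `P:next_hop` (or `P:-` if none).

Answer: P0:NH1 P1:NH0 P2:NH1

Derivation:
Op 1: best P0=- P1=NH3 P2=-
Op 2: best P0=- P1=- P2=-
Op 3: best P0=- P1=NH0 P2=-
Op 4: best P0=NH3 P1=NH0 P2=-
Op 5: best P0=NH1 P1=NH0 P2=-
Op 6: best P0=NH1 P1=NH0 P2=NH3
Op 7: best P0=NH1 P1=NH0 P2=NH1
Op 8: best P0=NH1 P1=NH0 P2=NH1
Op 9: best P0=NH1 P1=NH0 P2=NH1
Op 10: best P0=NH1 P1=NH0 P2=NH1
Op 11: best P0=NH1 P1=NH0 P2=NH1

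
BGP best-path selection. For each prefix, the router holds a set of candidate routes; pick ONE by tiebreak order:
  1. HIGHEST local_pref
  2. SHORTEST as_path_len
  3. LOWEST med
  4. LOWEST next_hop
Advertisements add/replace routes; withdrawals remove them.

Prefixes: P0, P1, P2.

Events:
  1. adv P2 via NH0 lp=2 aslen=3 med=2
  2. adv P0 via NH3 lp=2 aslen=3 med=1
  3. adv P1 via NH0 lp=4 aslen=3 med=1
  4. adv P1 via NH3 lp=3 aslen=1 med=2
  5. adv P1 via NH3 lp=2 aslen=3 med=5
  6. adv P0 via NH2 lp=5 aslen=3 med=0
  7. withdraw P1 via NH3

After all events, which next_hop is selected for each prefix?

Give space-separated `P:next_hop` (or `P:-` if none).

Answer: P0:NH2 P1:NH0 P2:NH0

Derivation:
Op 1: best P0=- P1=- P2=NH0
Op 2: best P0=NH3 P1=- P2=NH0
Op 3: best P0=NH3 P1=NH0 P2=NH0
Op 4: best P0=NH3 P1=NH0 P2=NH0
Op 5: best P0=NH3 P1=NH0 P2=NH0
Op 6: best P0=NH2 P1=NH0 P2=NH0
Op 7: best P0=NH2 P1=NH0 P2=NH0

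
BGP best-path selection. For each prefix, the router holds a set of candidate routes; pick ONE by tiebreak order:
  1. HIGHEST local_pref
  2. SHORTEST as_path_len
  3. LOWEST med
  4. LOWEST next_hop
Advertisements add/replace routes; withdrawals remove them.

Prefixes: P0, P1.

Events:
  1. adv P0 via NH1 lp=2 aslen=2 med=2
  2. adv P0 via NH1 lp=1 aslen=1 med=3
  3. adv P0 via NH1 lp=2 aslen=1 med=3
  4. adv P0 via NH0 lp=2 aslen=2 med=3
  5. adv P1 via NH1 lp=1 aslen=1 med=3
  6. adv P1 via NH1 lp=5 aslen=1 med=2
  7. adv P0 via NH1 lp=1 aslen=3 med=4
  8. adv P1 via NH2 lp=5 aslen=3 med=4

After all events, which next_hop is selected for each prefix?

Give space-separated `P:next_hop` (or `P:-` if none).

Answer: P0:NH0 P1:NH1

Derivation:
Op 1: best P0=NH1 P1=-
Op 2: best P0=NH1 P1=-
Op 3: best P0=NH1 P1=-
Op 4: best P0=NH1 P1=-
Op 5: best P0=NH1 P1=NH1
Op 6: best P0=NH1 P1=NH1
Op 7: best P0=NH0 P1=NH1
Op 8: best P0=NH0 P1=NH1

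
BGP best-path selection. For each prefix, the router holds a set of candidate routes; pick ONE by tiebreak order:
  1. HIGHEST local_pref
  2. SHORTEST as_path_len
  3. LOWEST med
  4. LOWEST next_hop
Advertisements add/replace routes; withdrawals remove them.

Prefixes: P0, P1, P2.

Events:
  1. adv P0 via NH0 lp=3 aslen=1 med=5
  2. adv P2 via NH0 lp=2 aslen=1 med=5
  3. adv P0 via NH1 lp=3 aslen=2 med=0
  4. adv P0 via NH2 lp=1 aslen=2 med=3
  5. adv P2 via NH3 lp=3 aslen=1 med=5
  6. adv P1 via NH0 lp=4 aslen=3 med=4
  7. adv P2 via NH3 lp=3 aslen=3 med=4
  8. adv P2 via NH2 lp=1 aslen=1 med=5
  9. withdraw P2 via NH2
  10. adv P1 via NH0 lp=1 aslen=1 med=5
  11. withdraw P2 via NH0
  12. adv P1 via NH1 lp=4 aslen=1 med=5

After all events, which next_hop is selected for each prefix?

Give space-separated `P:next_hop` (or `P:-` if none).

Answer: P0:NH0 P1:NH1 P2:NH3

Derivation:
Op 1: best P0=NH0 P1=- P2=-
Op 2: best P0=NH0 P1=- P2=NH0
Op 3: best P0=NH0 P1=- P2=NH0
Op 4: best P0=NH0 P1=- P2=NH0
Op 5: best P0=NH0 P1=- P2=NH3
Op 6: best P0=NH0 P1=NH0 P2=NH3
Op 7: best P0=NH0 P1=NH0 P2=NH3
Op 8: best P0=NH0 P1=NH0 P2=NH3
Op 9: best P0=NH0 P1=NH0 P2=NH3
Op 10: best P0=NH0 P1=NH0 P2=NH3
Op 11: best P0=NH0 P1=NH0 P2=NH3
Op 12: best P0=NH0 P1=NH1 P2=NH3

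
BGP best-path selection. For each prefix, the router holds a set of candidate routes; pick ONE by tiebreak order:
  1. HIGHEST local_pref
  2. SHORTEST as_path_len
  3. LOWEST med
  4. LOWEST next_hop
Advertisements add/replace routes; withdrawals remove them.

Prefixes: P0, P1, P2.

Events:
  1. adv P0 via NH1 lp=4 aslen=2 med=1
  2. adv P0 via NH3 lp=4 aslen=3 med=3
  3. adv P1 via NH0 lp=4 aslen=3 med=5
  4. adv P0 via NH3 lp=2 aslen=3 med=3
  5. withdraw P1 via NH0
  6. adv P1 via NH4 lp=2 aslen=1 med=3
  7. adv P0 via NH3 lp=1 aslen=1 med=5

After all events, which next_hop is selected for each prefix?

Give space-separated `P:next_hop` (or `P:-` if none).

Op 1: best P0=NH1 P1=- P2=-
Op 2: best P0=NH1 P1=- P2=-
Op 3: best P0=NH1 P1=NH0 P2=-
Op 4: best P0=NH1 P1=NH0 P2=-
Op 5: best P0=NH1 P1=- P2=-
Op 6: best P0=NH1 P1=NH4 P2=-
Op 7: best P0=NH1 P1=NH4 P2=-

Answer: P0:NH1 P1:NH4 P2:-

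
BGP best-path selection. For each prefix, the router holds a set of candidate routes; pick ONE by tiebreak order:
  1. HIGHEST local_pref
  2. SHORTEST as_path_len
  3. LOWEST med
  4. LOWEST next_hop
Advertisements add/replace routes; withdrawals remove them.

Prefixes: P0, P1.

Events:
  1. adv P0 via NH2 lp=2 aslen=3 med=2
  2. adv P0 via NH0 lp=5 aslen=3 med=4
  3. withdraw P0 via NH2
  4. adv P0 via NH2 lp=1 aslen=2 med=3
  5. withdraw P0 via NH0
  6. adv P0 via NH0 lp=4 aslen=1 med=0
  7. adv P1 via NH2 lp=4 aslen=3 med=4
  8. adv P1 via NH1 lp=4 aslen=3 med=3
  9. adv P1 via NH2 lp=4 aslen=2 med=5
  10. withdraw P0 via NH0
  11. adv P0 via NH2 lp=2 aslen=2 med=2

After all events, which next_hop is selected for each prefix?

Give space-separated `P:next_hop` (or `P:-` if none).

Answer: P0:NH2 P1:NH2

Derivation:
Op 1: best P0=NH2 P1=-
Op 2: best P0=NH0 P1=-
Op 3: best P0=NH0 P1=-
Op 4: best P0=NH0 P1=-
Op 5: best P0=NH2 P1=-
Op 6: best P0=NH0 P1=-
Op 7: best P0=NH0 P1=NH2
Op 8: best P0=NH0 P1=NH1
Op 9: best P0=NH0 P1=NH2
Op 10: best P0=NH2 P1=NH2
Op 11: best P0=NH2 P1=NH2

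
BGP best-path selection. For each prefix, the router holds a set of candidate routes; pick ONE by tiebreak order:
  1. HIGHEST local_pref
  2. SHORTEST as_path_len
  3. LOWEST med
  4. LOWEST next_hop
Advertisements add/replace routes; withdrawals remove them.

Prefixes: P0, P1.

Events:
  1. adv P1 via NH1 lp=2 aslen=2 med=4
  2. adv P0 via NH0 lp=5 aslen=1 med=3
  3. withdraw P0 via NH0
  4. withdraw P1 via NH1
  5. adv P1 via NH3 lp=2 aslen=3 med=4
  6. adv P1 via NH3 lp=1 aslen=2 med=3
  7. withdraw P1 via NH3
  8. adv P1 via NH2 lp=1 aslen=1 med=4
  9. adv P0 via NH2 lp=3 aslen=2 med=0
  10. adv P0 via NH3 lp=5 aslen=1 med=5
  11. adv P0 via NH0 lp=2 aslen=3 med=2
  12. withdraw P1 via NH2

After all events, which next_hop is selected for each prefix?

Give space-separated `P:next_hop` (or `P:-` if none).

Answer: P0:NH3 P1:-

Derivation:
Op 1: best P0=- P1=NH1
Op 2: best P0=NH0 P1=NH1
Op 3: best P0=- P1=NH1
Op 4: best P0=- P1=-
Op 5: best P0=- P1=NH3
Op 6: best P0=- P1=NH3
Op 7: best P0=- P1=-
Op 8: best P0=- P1=NH2
Op 9: best P0=NH2 P1=NH2
Op 10: best P0=NH3 P1=NH2
Op 11: best P0=NH3 P1=NH2
Op 12: best P0=NH3 P1=-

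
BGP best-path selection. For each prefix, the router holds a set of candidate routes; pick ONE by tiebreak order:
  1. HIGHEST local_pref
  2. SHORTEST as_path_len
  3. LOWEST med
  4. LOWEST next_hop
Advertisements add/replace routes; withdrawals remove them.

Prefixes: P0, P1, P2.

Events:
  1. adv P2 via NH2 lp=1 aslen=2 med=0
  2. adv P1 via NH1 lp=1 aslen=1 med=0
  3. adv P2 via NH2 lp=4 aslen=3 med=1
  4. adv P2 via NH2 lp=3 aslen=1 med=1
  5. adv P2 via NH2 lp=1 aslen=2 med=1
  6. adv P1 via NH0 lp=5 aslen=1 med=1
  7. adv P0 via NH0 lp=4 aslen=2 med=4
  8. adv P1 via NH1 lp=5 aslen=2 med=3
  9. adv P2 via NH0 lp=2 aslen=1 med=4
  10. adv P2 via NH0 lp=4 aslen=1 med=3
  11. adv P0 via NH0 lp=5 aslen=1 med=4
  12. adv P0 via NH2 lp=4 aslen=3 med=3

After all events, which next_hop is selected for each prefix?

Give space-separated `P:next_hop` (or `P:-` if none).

Answer: P0:NH0 P1:NH0 P2:NH0

Derivation:
Op 1: best P0=- P1=- P2=NH2
Op 2: best P0=- P1=NH1 P2=NH2
Op 3: best P0=- P1=NH1 P2=NH2
Op 4: best P0=- P1=NH1 P2=NH2
Op 5: best P0=- P1=NH1 P2=NH2
Op 6: best P0=- P1=NH0 P2=NH2
Op 7: best P0=NH0 P1=NH0 P2=NH2
Op 8: best P0=NH0 P1=NH0 P2=NH2
Op 9: best P0=NH0 P1=NH0 P2=NH0
Op 10: best P0=NH0 P1=NH0 P2=NH0
Op 11: best P0=NH0 P1=NH0 P2=NH0
Op 12: best P0=NH0 P1=NH0 P2=NH0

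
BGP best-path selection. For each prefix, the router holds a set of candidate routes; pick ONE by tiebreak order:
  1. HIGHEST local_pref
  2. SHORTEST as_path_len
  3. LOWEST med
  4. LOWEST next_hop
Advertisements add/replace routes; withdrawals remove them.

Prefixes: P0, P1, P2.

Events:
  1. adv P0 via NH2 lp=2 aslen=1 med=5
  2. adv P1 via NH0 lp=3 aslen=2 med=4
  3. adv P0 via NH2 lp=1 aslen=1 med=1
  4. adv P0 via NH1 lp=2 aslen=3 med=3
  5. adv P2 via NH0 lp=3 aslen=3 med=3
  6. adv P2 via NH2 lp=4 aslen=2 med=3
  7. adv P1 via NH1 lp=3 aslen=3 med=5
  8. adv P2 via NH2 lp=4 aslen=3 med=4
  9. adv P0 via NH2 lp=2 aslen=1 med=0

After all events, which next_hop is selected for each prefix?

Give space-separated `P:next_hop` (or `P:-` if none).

Op 1: best P0=NH2 P1=- P2=-
Op 2: best P0=NH2 P1=NH0 P2=-
Op 3: best P0=NH2 P1=NH0 P2=-
Op 4: best P0=NH1 P1=NH0 P2=-
Op 5: best P0=NH1 P1=NH0 P2=NH0
Op 6: best P0=NH1 P1=NH0 P2=NH2
Op 7: best P0=NH1 P1=NH0 P2=NH2
Op 8: best P0=NH1 P1=NH0 P2=NH2
Op 9: best P0=NH2 P1=NH0 P2=NH2

Answer: P0:NH2 P1:NH0 P2:NH2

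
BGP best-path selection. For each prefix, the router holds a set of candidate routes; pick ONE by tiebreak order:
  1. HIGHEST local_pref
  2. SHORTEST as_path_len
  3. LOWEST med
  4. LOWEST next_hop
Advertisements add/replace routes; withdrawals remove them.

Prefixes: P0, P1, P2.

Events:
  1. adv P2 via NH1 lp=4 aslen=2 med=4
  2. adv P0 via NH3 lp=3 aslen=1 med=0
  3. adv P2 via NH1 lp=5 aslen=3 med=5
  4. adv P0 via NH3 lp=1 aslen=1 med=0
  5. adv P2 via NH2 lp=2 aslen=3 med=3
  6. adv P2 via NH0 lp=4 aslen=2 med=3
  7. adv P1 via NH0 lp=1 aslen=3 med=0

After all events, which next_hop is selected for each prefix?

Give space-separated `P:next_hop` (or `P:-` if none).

Op 1: best P0=- P1=- P2=NH1
Op 2: best P0=NH3 P1=- P2=NH1
Op 3: best P0=NH3 P1=- P2=NH1
Op 4: best P0=NH3 P1=- P2=NH1
Op 5: best P0=NH3 P1=- P2=NH1
Op 6: best P0=NH3 P1=- P2=NH1
Op 7: best P0=NH3 P1=NH0 P2=NH1

Answer: P0:NH3 P1:NH0 P2:NH1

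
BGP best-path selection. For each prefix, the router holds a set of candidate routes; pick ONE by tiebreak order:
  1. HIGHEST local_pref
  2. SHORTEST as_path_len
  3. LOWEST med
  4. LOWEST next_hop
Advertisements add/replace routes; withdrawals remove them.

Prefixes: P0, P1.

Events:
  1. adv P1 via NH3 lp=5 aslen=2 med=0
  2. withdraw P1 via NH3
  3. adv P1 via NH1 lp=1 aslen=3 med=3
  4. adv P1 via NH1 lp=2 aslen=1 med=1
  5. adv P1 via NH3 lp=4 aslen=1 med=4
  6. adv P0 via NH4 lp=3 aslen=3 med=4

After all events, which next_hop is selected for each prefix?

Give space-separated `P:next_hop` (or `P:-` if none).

Op 1: best P0=- P1=NH3
Op 2: best P0=- P1=-
Op 3: best P0=- P1=NH1
Op 4: best P0=- P1=NH1
Op 5: best P0=- P1=NH3
Op 6: best P0=NH4 P1=NH3

Answer: P0:NH4 P1:NH3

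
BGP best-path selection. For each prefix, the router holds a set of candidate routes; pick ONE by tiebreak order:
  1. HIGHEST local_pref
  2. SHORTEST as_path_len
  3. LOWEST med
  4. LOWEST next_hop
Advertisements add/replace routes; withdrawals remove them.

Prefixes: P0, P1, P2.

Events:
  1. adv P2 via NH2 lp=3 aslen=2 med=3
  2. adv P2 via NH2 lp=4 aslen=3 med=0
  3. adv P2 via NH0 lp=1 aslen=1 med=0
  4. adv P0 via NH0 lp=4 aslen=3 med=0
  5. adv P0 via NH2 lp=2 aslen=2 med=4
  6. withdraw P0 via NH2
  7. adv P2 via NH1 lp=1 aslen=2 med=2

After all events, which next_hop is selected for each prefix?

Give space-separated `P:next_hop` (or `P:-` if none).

Op 1: best P0=- P1=- P2=NH2
Op 2: best P0=- P1=- P2=NH2
Op 3: best P0=- P1=- P2=NH2
Op 4: best P0=NH0 P1=- P2=NH2
Op 5: best P0=NH0 P1=- P2=NH2
Op 6: best P0=NH0 P1=- P2=NH2
Op 7: best P0=NH0 P1=- P2=NH2

Answer: P0:NH0 P1:- P2:NH2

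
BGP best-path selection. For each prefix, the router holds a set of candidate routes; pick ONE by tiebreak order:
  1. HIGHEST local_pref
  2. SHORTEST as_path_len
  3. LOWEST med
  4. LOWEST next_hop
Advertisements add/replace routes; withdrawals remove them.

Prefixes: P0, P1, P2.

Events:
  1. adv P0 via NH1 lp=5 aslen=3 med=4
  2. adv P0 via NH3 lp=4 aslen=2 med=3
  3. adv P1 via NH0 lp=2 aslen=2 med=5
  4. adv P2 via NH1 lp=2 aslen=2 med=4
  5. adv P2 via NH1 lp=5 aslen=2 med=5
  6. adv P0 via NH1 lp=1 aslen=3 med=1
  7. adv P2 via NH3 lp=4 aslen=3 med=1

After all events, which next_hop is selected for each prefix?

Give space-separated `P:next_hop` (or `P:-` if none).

Answer: P0:NH3 P1:NH0 P2:NH1

Derivation:
Op 1: best P0=NH1 P1=- P2=-
Op 2: best P0=NH1 P1=- P2=-
Op 3: best P0=NH1 P1=NH0 P2=-
Op 4: best P0=NH1 P1=NH0 P2=NH1
Op 5: best P0=NH1 P1=NH0 P2=NH1
Op 6: best P0=NH3 P1=NH0 P2=NH1
Op 7: best P0=NH3 P1=NH0 P2=NH1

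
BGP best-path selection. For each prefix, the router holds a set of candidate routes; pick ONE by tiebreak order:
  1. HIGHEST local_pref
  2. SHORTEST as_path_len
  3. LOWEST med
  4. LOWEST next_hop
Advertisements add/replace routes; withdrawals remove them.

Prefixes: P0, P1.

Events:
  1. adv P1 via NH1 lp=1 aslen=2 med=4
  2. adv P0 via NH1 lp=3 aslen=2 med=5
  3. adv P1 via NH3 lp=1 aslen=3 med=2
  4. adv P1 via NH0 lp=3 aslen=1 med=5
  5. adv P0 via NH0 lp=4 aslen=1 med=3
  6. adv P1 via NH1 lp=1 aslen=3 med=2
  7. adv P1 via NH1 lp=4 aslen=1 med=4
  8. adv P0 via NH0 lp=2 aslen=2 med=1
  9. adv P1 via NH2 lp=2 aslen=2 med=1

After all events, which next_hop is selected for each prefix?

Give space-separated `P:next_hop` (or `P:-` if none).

Answer: P0:NH1 P1:NH1

Derivation:
Op 1: best P0=- P1=NH1
Op 2: best P0=NH1 P1=NH1
Op 3: best P0=NH1 P1=NH1
Op 4: best P0=NH1 P1=NH0
Op 5: best P0=NH0 P1=NH0
Op 6: best P0=NH0 P1=NH0
Op 7: best P0=NH0 P1=NH1
Op 8: best P0=NH1 P1=NH1
Op 9: best P0=NH1 P1=NH1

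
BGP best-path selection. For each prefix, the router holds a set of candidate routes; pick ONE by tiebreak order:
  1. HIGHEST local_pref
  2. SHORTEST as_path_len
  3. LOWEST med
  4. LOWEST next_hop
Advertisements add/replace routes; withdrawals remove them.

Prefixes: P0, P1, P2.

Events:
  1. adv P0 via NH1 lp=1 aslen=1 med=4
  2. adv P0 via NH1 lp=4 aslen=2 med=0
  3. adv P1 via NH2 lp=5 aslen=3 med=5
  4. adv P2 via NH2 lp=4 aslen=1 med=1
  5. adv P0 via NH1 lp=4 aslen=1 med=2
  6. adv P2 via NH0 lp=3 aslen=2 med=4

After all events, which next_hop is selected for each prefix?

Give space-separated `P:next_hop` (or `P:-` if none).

Op 1: best P0=NH1 P1=- P2=-
Op 2: best P0=NH1 P1=- P2=-
Op 3: best P0=NH1 P1=NH2 P2=-
Op 4: best P0=NH1 P1=NH2 P2=NH2
Op 5: best P0=NH1 P1=NH2 P2=NH2
Op 6: best P0=NH1 P1=NH2 P2=NH2

Answer: P0:NH1 P1:NH2 P2:NH2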